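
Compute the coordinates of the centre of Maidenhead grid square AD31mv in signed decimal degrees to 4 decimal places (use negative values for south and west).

-58.1042, -172.9583

Field A=0, D=3: +0·20° lon, +3·10° lat → SW at lon -180°, lat -60°.
Square 3, 1: +3·2° lon, +1·1° lat → SW at lon -174°, lat -59°.
Subsquare m=12, v=21: +12·0.0833333° lon, +21·0.0416667° lat → SW at lon -173°, lat -58.125°.
Cell spans 0.0833333° lon × 0.0416667° lat. Centre is SW corner plus half of each.
latitude -58.1042, longitude -172.9583.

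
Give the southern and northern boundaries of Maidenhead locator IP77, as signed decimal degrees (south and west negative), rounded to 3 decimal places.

67.000, 68.000

Field I=8, P=15: +8·20° lon, +15·10° lat → SW at lon -20°, lat 60°.
Square 7, 7: +7·2° lon, +7·1° lat → SW at lon -6°, lat 67°.
Cell spans 2° lon × 1° lat.
south 67.000, north 68.000.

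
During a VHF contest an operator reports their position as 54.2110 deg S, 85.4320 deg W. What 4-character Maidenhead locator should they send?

ED75

Add 180° to longitude and 90° to latitude: 94.57, 35.79.
Field: 94.57/20 → 4 → E, 35.79/10 → 3 → D; chars ED.
Square: 14.57/2 → 7, 5.79/1 → 5; chars 75.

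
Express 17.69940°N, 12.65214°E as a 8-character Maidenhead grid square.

JK67hq87

Offset from 180°W / 90°S: lon 192.65214°, lat 107.69940°.
Field: 192.65214/20 → 9 → J, 107.69940/10 → 10 → K; chars JK.
Square: 12.65214/2 → 6, 7.69940/1 → 7; chars 67.
Subsquare: 0.65214/0.0833333 → 7 → h, 0.69940/0.0416667 → 16 → q; chars hq.
Extended square: 0.06881/0.00833333 → 8, 0.03273/0.00416667 → 7; chars 87.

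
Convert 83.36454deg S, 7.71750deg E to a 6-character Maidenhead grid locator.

JA36up

Offset from 180°W / 90°S: lon 187.7175°, lat 6.6355°.
Field: lon ⌊187.7175/20⌋ = 9 → J; lat ⌊6.6355/10⌋ = 0 → A.
Square: lon ⌊7.7175/2⌋ = 3; lat ⌊6.6355/1⌋ = 6.
Subsquare: lon ⌊1.7175/0.0833333⌋ = 20 → u; lat ⌊0.6355/0.0416667⌋ = 15 → p.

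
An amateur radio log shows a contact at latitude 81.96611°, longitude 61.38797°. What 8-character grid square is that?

MR01qx61

Shift to the Maidenhead origin (180°W, 90°S): lon 241.38797, lat 171.96611.
Field: 241.38797/20 → 12 → M, 171.96611/10 → 17 → R; chars MR.
Square: 1.38797/2 → 0, 1.96611/1 → 1; chars 01.
Subsquare: 1.38797/0.0833333 → 16 → q, 0.96611/0.0416667 → 23 → x; chars qx.
Extended square: 0.05464/0.00833333 → 6, 0.00778/0.00416667 → 1; chars 61.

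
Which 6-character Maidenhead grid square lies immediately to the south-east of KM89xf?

KM99ae

Longitude subsquare x = 23; +1 → 24, wraps to 0 = a, carry into square.
Longitude square 8; +1 → 9.
Latitude subsquare f = 5; −1 → 4 = e.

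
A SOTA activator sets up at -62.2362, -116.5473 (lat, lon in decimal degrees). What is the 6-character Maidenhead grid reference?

DC17rs

Offset from 180°W / 90°S: lon 63.4527°, lat 27.7638°.
Field: lon ⌊63.4527/20⌋ = 3 → D; lat ⌊27.7638/10⌋ = 2 → C.
Square: lon ⌊3.4527/2⌋ = 1; lat ⌊7.7638/1⌋ = 7.
Subsquare: lon ⌊1.4527/0.0833333⌋ = 17 → r; lat ⌊0.7638/0.0416667⌋ = 18 → s.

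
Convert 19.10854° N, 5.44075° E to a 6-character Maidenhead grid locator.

JK29rc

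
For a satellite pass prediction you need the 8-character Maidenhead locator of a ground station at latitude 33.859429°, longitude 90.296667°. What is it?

NM53du56

Shift to the Maidenhead origin (180°W, 90°S): lon 270.29667, lat 123.85943.
Field (20°×10°, letters A–R): 270.29667/20 → 13 → N, 123.85943/10 → 12 → M; chars NM.
Square (2°×1°, digits 0–9): 10.29667/2 → 5, 3.85943/1 → 3; chars 53.
Subsquare (5′×2.5′, letters a–x): 0.29667/0.0833333 → 3 → d, 0.85943/0.0416667 → 20 → u; chars du.
Extended square (30″×15″, digits 0–9): 0.04667/0.00833333 → 5, 0.02610/0.00416667 → 6; chars 56.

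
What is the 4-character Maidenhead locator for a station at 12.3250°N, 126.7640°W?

CK62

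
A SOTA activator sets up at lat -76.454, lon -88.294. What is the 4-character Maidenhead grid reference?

EB53

Shift to the Maidenhead origin (180°W, 90°S): lon 91.71, lat 13.55.
Field: 91.71/20 → 4 → E, 13.55/10 → 1 → B; chars EB.
Square: 11.71/2 → 5, 3.55/1 → 3; chars 53.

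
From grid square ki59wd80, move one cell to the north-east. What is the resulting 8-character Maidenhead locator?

KI59wd91

Longitude extended square 8; +1 → 9.
Latitude extended square 0; +1 → 1.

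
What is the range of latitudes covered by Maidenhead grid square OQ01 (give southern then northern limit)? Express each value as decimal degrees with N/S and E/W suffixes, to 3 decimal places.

Field O=14, Q=16: +14·20° lon, +16·10° lat → SW at lon 100°, lat 70°.
Square 0, 1: +0·2° lon, +1·1° lat → SW at lon 100°, lat 71°.
Cell spans 2° lon × 1° lat.
south 71.000° N, north 72.000° N.

71.000° N, 72.000° N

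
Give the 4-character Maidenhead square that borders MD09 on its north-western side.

LE90

Longitude square 0; −1 → -1, wraps to 9, carry into field.
Longitude field M = 12; −1 → 11 = L.
Latitude square 9; +1 → 10, wraps to 0, carry into field.
Latitude field D = 3; +1 → 4 = E.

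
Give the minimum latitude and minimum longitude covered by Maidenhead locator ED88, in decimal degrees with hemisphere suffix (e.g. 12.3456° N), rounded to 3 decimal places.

Field E=4, D=3: +4·20° lon, +3·10° lat → SW at lon -100°, lat -60°.
Square 8, 8: +8·2° lon, +8·1° lat → SW at lon -84°, lat -52°.
latitude 52.000° S, longitude 84.000° W.

52.000° S, 84.000° W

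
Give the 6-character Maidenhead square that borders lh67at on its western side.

Longitude subsquare a = 0; −1 → -1, wraps to 23 = x, carry into square.
Longitude square 6; −1 → 5.
The latitude characters are unchanged.

LH57xt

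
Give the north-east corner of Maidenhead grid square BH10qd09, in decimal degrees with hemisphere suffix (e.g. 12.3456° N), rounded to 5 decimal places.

19.83333° S, 156.65833° W

Field B=1, H=7: +1·20° lon, +7·10° lat → SW at lon -160°, lat -20°.
Square 1, 0: +1·2° lon, +0·1° lat → SW at lon -158°, lat -20°.
Subsquare q=16, d=3: +16·0.0833333° lon, +3·0.0416667° lat → SW at lon -156.667°, lat -19.875°.
Extended square 0, 9: +0·0.00833333° lon, +9·0.00416667° lat → SW at lon -156.667°, lat -19.8375°.
Cell spans 0.00833333° lon × 0.00416667° lat. NE corner is SW corner plus one full cell.
latitude 19.83333° S, longitude 156.65833° W.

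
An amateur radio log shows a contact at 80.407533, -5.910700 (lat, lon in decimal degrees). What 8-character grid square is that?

IR70bj07

Add 180° to longitude and 90° to latitude: 174.08930, 170.40753.
Field: 174.08930/20 → 8 → I, 170.40753/10 → 17 → R; chars IR.
Square: 14.08930/2 → 7, 0.40753/1 → 0; chars 70.
Subsquare: 0.08930/0.0833333 → 1 → b, 0.40753/0.0416667 → 9 → j; chars bj.
Extended square: 0.00597/0.00833333 → 0, 0.03253/0.00416667 → 7; chars 07.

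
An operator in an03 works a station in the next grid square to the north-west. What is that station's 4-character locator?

RN94

Longitude square 0; −1 → -1, wraps to 9, carry into field.
Longitude field A = 0; −1 → -1, wraps to 17 = R, wrapping around the antimeridian.
Latitude square 3; +1 → 4.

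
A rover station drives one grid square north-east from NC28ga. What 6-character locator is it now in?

NC28hb

Longitude subsquare g = 6; +1 → 7 = h.
Latitude subsquare a = 0; +1 → 1 = b.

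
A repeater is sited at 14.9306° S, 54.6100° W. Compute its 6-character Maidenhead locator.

Add 180° to longitude and 90° to latitude: 125.3900, 75.0694.
Field: lon ⌊125.3900/20⌋ = 6 → G; lat ⌊75.0694/10⌋ = 7 → H.
Square: lon ⌊5.3900/2⌋ = 2; lat ⌊5.0694/1⌋ = 5.
Subsquare: lon ⌊1.3900/0.0833333⌋ = 16 → q; lat ⌊0.0694/0.0416667⌋ = 1 → b.

GH25qb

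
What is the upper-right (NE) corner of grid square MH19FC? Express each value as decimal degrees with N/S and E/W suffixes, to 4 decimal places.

Field M=12, H=7: +12·20° lon, +7·10° lat → SW at lon 60°, lat -20°.
Square 1, 9: +1·2° lon, +9·1° lat → SW at lon 62°, lat -11°.
Subsquare f=5, c=2: +5·0.0833333° lon, +2·0.0416667° lat → SW at lon 62.4167°, lat -10.9167°.
Cell spans 0.0833333° lon × 0.0416667° lat. NE corner is SW corner plus one full cell.
latitude 10.8750° S, longitude 62.5000° E.

10.8750° S, 62.5000° E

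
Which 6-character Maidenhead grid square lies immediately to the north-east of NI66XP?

NI76aq

Longitude subsquare x = 23; +1 → 24, wraps to 0 = a, carry into square.
Longitude square 6; +1 → 7.
Latitude subsquare p = 15; +1 → 16 = q.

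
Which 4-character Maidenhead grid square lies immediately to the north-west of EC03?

Longitude square 0; −1 → -1, wraps to 9, carry into field.
Longitude field E = 4; −1 → 3 = D.
Latitude square 3; +1 → 4.

DC94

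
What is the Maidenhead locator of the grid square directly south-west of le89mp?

Longitude subsquare m = 12; −1 → 11 = l.
Latitude subsquare p = 15; −1 → 14 = o.

LE89lo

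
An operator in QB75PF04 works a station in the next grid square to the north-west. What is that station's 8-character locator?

QB75of95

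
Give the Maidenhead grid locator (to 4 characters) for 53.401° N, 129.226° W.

Shift to the Maidenhead origin (180°W, 90°S): lon 50.77, lat 143.40.
Field (20°×10°, letters A–R): lon ⌊50.77/20⌋ = 2 → C; lat ⌊143.40/10⌋ = 14 → O.
Square (2°×1°, digits 0–9): lon ⌊10.77/2⌋ = 5; lat ⌊3.40/1⌋ = 3.

CO53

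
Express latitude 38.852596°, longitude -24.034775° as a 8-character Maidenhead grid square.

Shift to the Maidenhead origin (180°W, 90°S): lon 155.96523, lat 128.85260.
Field (20°×10°, letters A–R): lon ⌊155.96523/20⌋ = 7 → H; lat ⌊128.85260/10⌋ = 12 → M.
Square (2°×1°, digits 0–9): lon ⌊15.96523/2⌋ = 7; lat ⌊8.85260/1⌋ = 8.
Subsquare (5′×2.5′, letters a–x): lon ⌊1.96523/0.0833333⌋ = 23 → x; lat ⌊0.85260/0.0416667⌋ = 20 → u.
Extended square (30″×15″, digits 0–9): lon ⌊0.04856/0.00833333⌋ = 5; lat ⌊0.01926/0.00416667⌋ = 4.

HM78xu54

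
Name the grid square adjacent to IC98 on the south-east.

Longitude square 9; +1 → 10, wraps to 0, carry into field.
Longitude field I = 8; +1 → 9 = J.
Latitude square 8; −1 → 7.

JC07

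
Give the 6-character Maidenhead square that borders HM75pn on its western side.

HM75on

Longitude subsquare p = 15; −1 → 14 = o.
The latitude characters are unchanged.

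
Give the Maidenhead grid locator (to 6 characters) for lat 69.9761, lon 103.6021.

OP19tx

Add 180° to longitude and 90° to latitude: 283.6021, 159.9761.
Field: 283.6021/20 → 14 → O, 159.9761/10 → 15 → P; chars OP.
Square: 3.6021/2 → 1, 9.9761/1 → 9; chars 19.
Subsquare: 1.6021/0.0833333 → 19 → t, 0.9761/0.0416667 → 23 → x; chars tx.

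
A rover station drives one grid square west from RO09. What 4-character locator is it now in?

Longitude square 0; −1 → -1, wraps to 9, carry into field.
Longitude field R = 17; −1 → 16 = Q.
The latitude characters are unchanged.

QO99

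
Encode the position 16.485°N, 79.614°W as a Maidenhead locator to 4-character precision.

Shift to the Maidenhead origin (180°W, 90°S): lon 100.39, lat 106.48.
Field: 100.39/20 → 5 → F, 106.48/10 → 10 → K; chars FK.
Square: 0.39/2 → 0, 6.48/1 → 6; chars 06.

FK06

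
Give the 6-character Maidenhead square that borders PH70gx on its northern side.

PH71ga

Latitude subsquare x = 23; +1 → 24, wraps to 0 = a, carry into square.
Latitude square 0; +1 → 1.
The longitude characters are unchanged.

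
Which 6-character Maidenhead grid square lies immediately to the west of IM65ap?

IM55xp

Longitude subsquare a = 0; −1 → -1, wraps to 23 = x, carry into square.
Longitude square 6; −1 → 5.
The latitude characters are unchanged.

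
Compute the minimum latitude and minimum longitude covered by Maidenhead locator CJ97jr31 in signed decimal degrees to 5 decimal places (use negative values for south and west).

7.71250, -121.22500

Field C=2, J=9: +2·20° lon, +9·10° lat → SW at lon -140°, lat 0°.
Square 9, 7: +9·2° lon, +7·1° lat → SW at lon -122°, lat 7°.
Subsquare j=9, r=17: +9·0.0833333° lon, +17·0.0416667° lat → SW at lon -121.25°, lat 7.70833°.
Extended square 3, 1: +3·0.00833333° lon, +1·0.00416667° lat → SW at lon -121.225°, lat 7.7125°.
latitude 7.71250, longitude -121.22500.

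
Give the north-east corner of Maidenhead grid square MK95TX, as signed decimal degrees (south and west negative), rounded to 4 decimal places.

16.0000, 79.6667

Field M=12, K=10: +12·20° lon, +10·10° lat → SW at lon 60°, lat 10°.
Square 9, 5: +9·2° lon, +5·1° lat → SW at lon 78°, lat 15°.
Subsquare t=19, x=23: +19·0.0833333° lon, +23·0.0416667° lat → SW at lon 79.5833°, lat 15.9583°.
Cell spans 0.0833333° lon × 0.0416667° lat. NE corner is SW corner plus one full cell.
latitude 16.0000, longitude 79.6667.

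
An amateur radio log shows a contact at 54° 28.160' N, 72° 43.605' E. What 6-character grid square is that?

MO64il

Offset from 180°W / 90°S: lon 252.7267°, lat 144.4693°.
Field: 252.7267/20 → 12 → M, 144.4693/10 → 14 → O; chars MO.
Square: 12.7267/2 → 6, 4.4693/1 → 4; chars 64.
Subsquare: 0.7267/0.0833333 → 8 → i, 0.4693/0.0416667 → 11 → l; chars il.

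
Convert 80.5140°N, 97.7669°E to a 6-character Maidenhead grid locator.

Add 180° to longitude and 90° to latitude: 277.7669, 170.5140.
Field (20°×10°, letters A–R): lon ⌊277.7669/20⌋ = 13 → N; lat ⌊170.5140/10⌋ = 17 → R.
Square (2°×1°, digits 0–9): lon ⌊17.7669/2⌋ = 8; lat ⌊0.5140/1⌋ = 0.
Subsquare (5′×2.5′, letters a–x): lon ⌊1.7669/0.0833333⌋ = 21 → v; lat ⌊0.5140/0.0416667⌋ = 12 → m.

NR80vm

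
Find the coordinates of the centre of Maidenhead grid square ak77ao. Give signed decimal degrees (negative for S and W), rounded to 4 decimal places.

17.6042, -165.9583

Field A=0, K=10: +0·20° lon, +10·10° lat → SW at lon -180°, lat 10°.
Square 7, 7: +7·2° lon, +7·1° lat → SW at lon -166°, lat 17°.
Subsquare a=0, o=14: +0·0.0833333° lon, +14·0.0416667° lat → SW at lon -166°, lat 17.5833°.
Cell spans 0.0833333° lon × 0.0416667° lat. Centre is SW corner plus half of each.
latitude 17.6042, longitude -165.9583.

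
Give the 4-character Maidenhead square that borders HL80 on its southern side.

Latitude square 0; −1 → -1, wraps to 9, carry into field.
Latitude field L = 11; −1 → 10 = K.
The longitude characters are unchanged.

HK89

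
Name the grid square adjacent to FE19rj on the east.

Longitude subsquare r = 17; +1 → 18 = s.
The latitude characters are unchanged.

FE19sj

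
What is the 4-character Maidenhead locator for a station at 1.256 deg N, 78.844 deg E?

Offset from 180°W / 90°S: lon 258.84°, lat 91.26°.
Field: 258.84/20 → 12 → M, 91.26/10 → 9 → J; chars MJ.
Square: 18.84/2 → 9, 1.26/1 → 1; chars 91.

MJ91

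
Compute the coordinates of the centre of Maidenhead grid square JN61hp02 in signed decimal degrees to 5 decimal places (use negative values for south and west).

41.63542, 12.58750

Field J=9, N=13: +9·20° lon, +13·10° lat → SW at lon 0°, lat 40°.
Square 6, 1: +6·2° lon, +1·1° lat → SW at lon 12°, lat 41°.
Subsquare h=7, p=15: +7·0.0833333° lon, +15·0.0416667° lat → SW at lon 12.5833°, lat 41.625°.
Extended square 0, 2: +0·0.00833333° lon, +2·0.00416667° lat → SW at lon 12.5833°, lat 41.6333°.
Cell spans 0.00833333° lon × 0.00416667° lat. Centre is SW corner plus half of each.
latitude 41.63542, longitude 12.58750.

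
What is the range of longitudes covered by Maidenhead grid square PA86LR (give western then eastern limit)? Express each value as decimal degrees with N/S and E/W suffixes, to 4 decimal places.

Field P=15, A=0: +15·20° lon, +0·10° lat → SW at lon 120°, lat -90°.
Square 8, 6: +8·2° lon, +6·1° lat → SW at lon 136°, lat -84°.
Subsquare l=11, r=17: +11·0.0833333° lon, +17·0.0416667° lat → SW at lon 136.917°, lat -83.2917°.
Cell spans 0.0833333° lon × 0.0416667° lat.
west 136.9167° E, east 137.0000° E.

136.9167° E, 137.0000° E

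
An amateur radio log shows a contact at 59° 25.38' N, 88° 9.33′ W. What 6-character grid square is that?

Add 180° to longitude and 90° to latitude: 91.8445, 149.4230.
Field: lon ⌊91.8445/20⌋ = 4 → E; lat ⌊149.4230/10⌋ = 14 → O.
Square: lon ⌊11.8445/2⌋ = 5; lat ⌊9.4230/1⌋ = 9.
Subsquare: lon ⌊1.8445/0.0833333⌋ = 22 → w; lat ⌊0.4230/0.0416667⌋ = 10 → k.

EO59wk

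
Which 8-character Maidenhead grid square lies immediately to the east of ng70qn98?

NG70rn08

Longitude extended square 9; +1 → 10, wraps to 0, carry into subsquare.
Longitude subsquare q = 16; +1 → 17 = r.
The latitude characters are unchanged.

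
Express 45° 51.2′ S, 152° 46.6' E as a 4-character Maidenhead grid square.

Offset from 180°W / 90°S: lon 332.78°, lat 44.15°.
Field: lon ⌊332.78/20⌋ = 16 → Q; lat ⌊44.15/10⌋ = 4 → E.
Square: lon ⌊12.78/2⌋ = 6; lat ⌊4.15/1⌋ = 4.

QE64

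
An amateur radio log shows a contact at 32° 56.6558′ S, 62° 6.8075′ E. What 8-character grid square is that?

Shift to the Maidenhead origin (180°W, 90°S): lon 242.11346, lat 57.05574.
Field: 242.11346/20 → 12 → M, 57.05574/10 → 5 → F; chars MF.
Square: 2.11346/2 → 1, 7.05574/1 → 7; chars 17.
Subsquare: 0.11346/0.0833333 → 1 → b, 0.05574/0.0416667 → 1 → b; chars bb.
Extended square: 0.03013/0.00833333 → 3, 0.01407/0.00416667 → 3; chars 33.

MF17bb33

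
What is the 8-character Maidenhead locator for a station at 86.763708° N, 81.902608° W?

Add 180° to longitude and 90° to latitude: 98.09739, 176.76371.
Field: lon ⌊98.09739/20⌋ = 4 → E; lat ⌊176.76371/10⌋ = 17 → R.
Square: lon ⌊18.09739/2⌋ = 9; lat ⌊6.76371/1⌋ = 6.
Subsquare: lon ⌊0.09739/0.0833333⌋ = 1 → b; lat ⌊0.76371/0.0416667⌋ = 18 → s.
Extended square: lon ⌊0.01406/0.00833333⌋ = 1; lat ⌊0.01371/0.00416667⌋ = 3.

ER96bs13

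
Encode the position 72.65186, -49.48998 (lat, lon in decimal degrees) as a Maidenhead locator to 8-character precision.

GQ52gp16

Add 180° to longitude and 90° to latitude: 130.51002, 162.65186.
Field (20°×10°, letters A–R): lon ⌊130.51002/20⌋ = 6 → G; lat ⌊162.65186/10⌋ = 16 → Q.
Square (2°×1°, digits 0–9): lon ⌊10.51002/2⌋ = 5; lat ⌊2.65186/1⌋ = 2.
Subsquare (5′×2.5′, letters a–x): lon ⌊0.51002/0.0833333⌋ = 6 → g; lat ⌊0.65186/0.0416667⌋ = 15 → p.
Extended square (30″×15″, digits 0–9): lon ⌊0.01002/0.00833333⌋ = 1; lat ⌊0.02686/0.00416667⌋ = 6.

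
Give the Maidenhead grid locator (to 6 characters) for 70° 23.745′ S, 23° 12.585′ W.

Shift to the Maidenhead origin (180°W, 90°S): lon 156.7903, lat 19.6042.
Field (20°×10°, letters A–R): lon ⌊156.7903/20⌋ = 7 → H; lat ⌊19.6042/10⌋ = 1 → B.
Square (2°×1°, digits 0–9): lon ⌊16.7903/2⌋ = 8; lat ⌊9.6042/1⌋ = 9.
Subsquare (5′×2.5′, letters a–x): lon ⌊0.7903/0.0833333⌋ = 9 → j; lat ⌊0.6042/0.0416667⌋ = 14 → o.

HB89jo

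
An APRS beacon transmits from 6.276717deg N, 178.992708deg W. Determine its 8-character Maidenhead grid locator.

AJ06mg06

Shift to the Maidenhead origin (180°W, 90°S): lon 1.00729, lat 96.27672.
Field: lon ⌊1.00729/20⌋ = 0 → A; lat ⌊96.27672/10⌋ = 9 → J.
Square: lon ⌊1.00729/2⌋ = 0; lat ⌊6.27672/1⌋ = 6.
Subsquare: lon ⌊1.00729/0.0833333⌋ = 12 → m; lat ⌊0.27672/0.0416667⌋ = 6 → g.
Extended square: lon ⌊0.00729/0.00833333⌋ = 0; lat ⌊0.02672/0.00416667⌋ = 6.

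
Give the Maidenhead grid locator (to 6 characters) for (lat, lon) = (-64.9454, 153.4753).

Shift to the Maidenhead origin (180°W, 90°S): lon 333.4753, lat 25.0546.
Field: 333.4753/20 → 16 → Q, 25.0546/10 → 2 → C; chars QC.
Square: 13.4753/2 → 6, 5.0546/1 → 5; chars 65.
Subsquare: 1.4753/0.0833333 → 17 → r, 0.0546/0.0416667 → 1 → b; chars rb.

QC65rb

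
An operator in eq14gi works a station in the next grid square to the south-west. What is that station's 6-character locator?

Longitude subsquare g = 6; −1 → 5 = f.
Latitude subsquare i = 8; −1 → 7 = h.

EQ14fh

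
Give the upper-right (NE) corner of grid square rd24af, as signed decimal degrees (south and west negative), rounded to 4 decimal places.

Field R=17, D=3: +17·20° lon, +3·10° lat → SW at lon 160°, lat -60°.
Square 2, 4: +2·2° lon, +4·1° lat → SW at lon 164°, lat -56°.
Subsquare a=0, f=5: +0·0.0833333° lon, +5·0.0416667° lat → SW at lon 164°, lat -55.7917°.
Cell spans 0.0833333° lon × 0.0416667° lat. NE corner is SW corner plus one full cell.
latitude -55.7500, longitude 164.0833.

-55.7500, 164.0833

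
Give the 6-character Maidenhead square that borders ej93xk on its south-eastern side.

FJ03aj

Longitude subsquare x = 23; +1 → 24, wraps to 0 = a, carry into square.
Longitude square 9; +1 → 10, wraps to 0, carry into field.
Longitude field E = 4; +1 → 5 = F.
Latitude subsquare k = 10; −1 → 9 = j.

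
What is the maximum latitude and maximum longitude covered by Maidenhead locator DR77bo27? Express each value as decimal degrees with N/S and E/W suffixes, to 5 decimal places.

Field D=3, R=17: +3·20° lon, +17·10° lat → SW at lon -120°, lat 80°.
Square 7, 7: +7·2° lon, +7·1° lat → SW at lon -106°, lat 87°.
Subsquare b=1, o=14: +1·0.0833333° lon, +14·0.0416667° lat → SW at lon -105.917°, lat 87.5833°.
Extended square 2, 7: +2·0.00833333° lon, +7·0.00416667° lat → SW at lon -105.9°, lat 87.6125°.
Cell spans 0.00833333° lon × 0.00416667° lat. NE corner is SW corner plus one full cell.
latitude 87.61667° N, longitude 105.89167° W.

87.61667° N, 105.89167° W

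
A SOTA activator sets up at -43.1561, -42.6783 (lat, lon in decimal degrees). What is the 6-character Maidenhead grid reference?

GE86pu

Add 180° to longitude and 90° to latitude: 137.3217, 46.8439.
Field: 137.3217/20 → 6 → G, 46.8439/10 → 4 → E; chars GE.
Square: 17.3217/2 → 8, 6.8439/1 → 6; chars 86.
Subsquare: 1.3217/0.0833333 → 15 → p, 0.8439/0.0416667 → 20 → u; chars pu.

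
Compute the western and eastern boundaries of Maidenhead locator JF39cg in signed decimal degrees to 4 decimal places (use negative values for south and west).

6.1667, 6.2500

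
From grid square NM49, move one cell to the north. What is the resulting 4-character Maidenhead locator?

NN40

Latitude square 9; +1 → 10, wraps to 0, carry into field.
Latitude field M = 12; +1 → 13 = N.
The longitude characters are unchanged.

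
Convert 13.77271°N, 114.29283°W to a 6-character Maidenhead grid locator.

DK23us

Shift to the Maidenhead origin (180°W, 90°S): lon 65.7072, lat 103.7727.
Field: 65.7072/20 → 3 → D, 103.7727/10 → 10 → K; chars DK.
Square: 5.7072/2 → 2, 3.7727/1 → 3; chars 23.
Subsquare: 1.7072/0.0833333 → 20 → u, 0.7727/0.0416667 → 18 → s; chars us.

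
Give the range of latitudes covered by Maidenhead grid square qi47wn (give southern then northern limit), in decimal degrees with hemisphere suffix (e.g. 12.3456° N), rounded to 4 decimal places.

2.4583° S, 2.4167° S

Field Q=16, I=8: +16·20° lon, +8·10° lat → SW at lon 140°, lat -10°.
Square 4, 7: +4·2° lon, +7·1° lat → SW at lon 148°, lat -3°.
Subsquare w=22, n=13: +22·0.0833333° lon, +13·0.0416667° lat → SW at lon 149.833°, lat -2.45833°.
Cell spans 0.0833333° lon × 0.0416667° lat.
south 2.4583° S, north 2.4167° S.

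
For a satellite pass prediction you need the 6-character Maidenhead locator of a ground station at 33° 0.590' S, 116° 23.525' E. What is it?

OF86ex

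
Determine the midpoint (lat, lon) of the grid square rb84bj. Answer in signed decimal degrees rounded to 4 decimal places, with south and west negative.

Field R=17, B=1: +17·20° lon, +1·10° lat → SW at lon 160°, lat -80°.
Square 8, 4: +8·2° lon, +4·1° lat → SW at lon 176°, lat -76°.
Subsquare b=1, j=9: +1·0.0833333° lon, +9·0.0416667° lat → SW at lon 176.083°, lat -75.625°.
Cell spans 0.0833333° lon × 0.0416667° lat. Centre is SW corner plus half of each.
latitude -75.6042, longitude 176.1250.

-75.6042, 176.1250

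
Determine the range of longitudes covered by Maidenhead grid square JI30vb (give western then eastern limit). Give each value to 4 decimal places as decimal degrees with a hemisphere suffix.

Field J=9, I=8: +9·20° lon, +8·10° lat → SW at lon 0°, lat -10°.
Square 3, 0: +3·2° lon, +0·1° lat → SW at lon 6°, lat -10°.
Subsquare v=21, b=1: +21·0.0833333° lon, +1·0.0416667° lat → SW at lon 7.75°, lat -9.95833°.
Cell spans 0.0833333° lon × 0.0416667° lat.
west 7.7500° E, east 7.8333° E.

7.7500° E, 7.8333° E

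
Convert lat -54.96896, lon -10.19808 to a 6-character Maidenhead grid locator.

ID45va

Shift to the Maidenhead origin (180°W, 90°S): lon 169.8019, lat 35.0310.
Field: lon ⌊169.8019/20⌋ = 8 → I; lat ⌊35.0310/10⌋ = 3 → D.
Square: lon ⌊9.8019/2⌋ = 4; lat ⌊5.0310/1⌋ = 5.
Subsquare: lon ⌊1.8019/0.0833333⌋ = 21 → v; lat ⌊0.0310/0.0416667⌋ = 0 → a.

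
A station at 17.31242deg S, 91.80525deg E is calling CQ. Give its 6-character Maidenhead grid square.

NH52vq

Offset from 180°W / 90°S: lon 271.8053°, lat 72.6876°.
Field (20°×10°, letters A–R): 271.8053/20 → 13 → N, 72.6876/10 → 7 → H; chars NH.
Square (2°×1°, digits 0–9): 11.8053/2 → 5, 2.6876/1 → 2; chars 52.
Subsquare (5′×2.5′, letters a–x): 1.8053/0.0833333 → 21 → v, 0.6876/0.0416667 → 16 → q; chars vq.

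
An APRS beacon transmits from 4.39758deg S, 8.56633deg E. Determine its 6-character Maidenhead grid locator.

JI45go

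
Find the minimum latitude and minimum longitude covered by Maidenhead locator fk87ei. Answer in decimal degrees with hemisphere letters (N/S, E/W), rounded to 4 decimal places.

Field F=5, K=10: +5·20° lon, +10·10° lat → SW at lon -80°, lat 10°.
Square 8, 7: +8·2° lon, +7·1° lat → SW at lon -64°, lat 17°.
Subsquare e=4, i=8: +4·0.0833333° lon, +8·0.0416667° lat → SW at lon -63.6667°, lat 17.3333°.
latitude 17.3333° N, longitude 63.6667° W.

17.3333° N, 63.6667° W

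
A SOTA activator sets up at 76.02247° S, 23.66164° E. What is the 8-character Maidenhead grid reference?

KB13tx94

Add 180° to longitude and 90° to latitude: 203.66164, 13.97753.
Field: lon ⌊203.66164/20⌋ = 10 → K; lat ⌊13.97753/10⌋ = 1 → B.
Square: lon ⌊3.66164/2⌋ = 1; lat ⌊3.97753/1⌋ = 3.
Subsquare: lon ⌊1.66164/0.0833333⌋ = 19 → t; lat ⌊0.97753/0.0416667⌋ = 23 → x.
Extended square: lon ⌊0.07831/0.00833333⌋ = 9; lat ⌊0.01920/0.00416667⌋ = 4.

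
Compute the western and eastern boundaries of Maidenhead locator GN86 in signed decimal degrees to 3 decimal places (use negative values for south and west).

-44.000, -42.000

Field G=6, N=13: +6·20° lon, +13·10° lat → SW at lon -60°, lat 40°.
Square 8, 6: +8·2° lon, +6·1° lat → SW at lon -44°, lat 46°.
Cell spans 2° lon × 1° lat.
west -44.000, east -42.000.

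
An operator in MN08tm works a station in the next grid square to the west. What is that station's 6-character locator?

MN08sm

Longitude subsquare t = 19; −1 → 18 = s.
The latitude characters are unchanged.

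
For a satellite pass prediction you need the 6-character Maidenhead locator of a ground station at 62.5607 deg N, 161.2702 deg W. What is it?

Add 180° to longitude and 90° to latitude: 18.7298, 152.5607.
Field (20°×10°, letters A–R): lon ⌊18.7298/20⌋ = 0 → A; lat ⌊152.5607/10⌋ = 15 → P.
Square (2°×1°, digits 0–9): lon ⌊18.7298/2⌋ = 9; lat ⌊2.5607/1⌋ = 2.
Subsquare (5′×2.5′, letters a–x): lon ⌊0.7298/0.0833333⌋ = 8 → i; lat ⌊0.5607/0.0416667⌋ = 13 → n.

AP92in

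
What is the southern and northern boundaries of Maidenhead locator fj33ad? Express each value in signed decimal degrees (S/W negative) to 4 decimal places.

Field F=5, J=9: +5·20° lon, +9·10° lat → SW at lon -80°, lat 0°.
Square 3, 3: +3·2° lon, +3·1° lat → SW at lon -74°, lat 3°.
Subsquare a=0, d=3: +0·0.0833333° lon, +3·0.0416667° lat → SW at lon -74°, lat 3.125°.
Cell spans 0.0833333° lon × 0.0416667° lat.
south 3.1250, north 3.1667.

3.1250, 3.1667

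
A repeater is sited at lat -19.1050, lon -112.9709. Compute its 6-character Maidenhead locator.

DH30mv

Add 180° to longitude and 90° to latitude: 67.0291, 70.8950.
Field: lon ⌊67.0291/20⌋ = 3 → D; lat ⌊70.8950/10⌋ = 7 → H.
Square: lon ⌊7.0291/2⌋ = 3; lat ⌊0.8950/1⌋ = 0.
Subsquare: lon ⌊1.0291/0.0833333⌋ = 12 → m; lat ⌊0.8950/0.0416667⌋ = 21 → v.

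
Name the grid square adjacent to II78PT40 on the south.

II78ps49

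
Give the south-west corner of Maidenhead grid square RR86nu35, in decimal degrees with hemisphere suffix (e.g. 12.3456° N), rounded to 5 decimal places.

86.85417° N, 177.10833° E

Field R=17, R=17: +17·20° lon, +17·10° lat → SW at lon 160°, lat 80°.
Square 8, 6: +8·2° lon, +6·1° lat → SW at lon 176°, lat 86°.
Subsquare n=13, u=20: +13·0.0833333° lon, +20·0.0416667° lat → SW at lon 177.083°, lat 86.8333°.
Extended square 3, 5: +3·0.00833333° lon, +5·0.00416667° lat → SW at lon 177.108°, lat 86.8542°.
latitude 86.85417° N, longitude 177.10833° E.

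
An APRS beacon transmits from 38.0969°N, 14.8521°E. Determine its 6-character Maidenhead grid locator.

JM78kc

Offset from 180°W / 90°S: lon 194.8521°, lat 128.0969°.
Field: 194.8521/20 → 9 → J, 128.0969/10 → 12 → M; chars JM.
Square: 14.8521/2 → 7, 8.0969/1 → 8; chars 78.
Subsquare: 0.8521/0.0833333 → 10 → k, 0.0969/0.0416667 → 2 → c; chars kc.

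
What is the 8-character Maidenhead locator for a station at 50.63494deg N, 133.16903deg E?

PO60op02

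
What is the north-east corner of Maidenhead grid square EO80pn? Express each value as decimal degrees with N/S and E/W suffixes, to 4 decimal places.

50.5833° N, 82.6667° W

Field E=4, O=14: +4·20° lon, +14·10° lat → SW at lon -100°, lat 50°.
Square 8, 0: +8·2° lon, +0·1° lat → SW at lon -84°, lat 50°.
Subsquare p=15, n=13: +15·0.0833333° lon, +13·0.0416667° lat → SW at lon -82.75°, lat 50.5417°.
Cell spans 0.0833333° lon × 0.0416667° lat. NE corner is SW corner plus one full cell.
latitude 50.5833° N, longitude 82.6667° W.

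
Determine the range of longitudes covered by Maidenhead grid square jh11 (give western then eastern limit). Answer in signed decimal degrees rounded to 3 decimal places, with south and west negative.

2.000, 4.000

Field J=9, H=7: +9·20° lon, +7·10° lat → SW at lon 0°, lat -20°.
Square 1, 1: +1·2° lon, +1·1° lat → SW at lon 2°, lat -19°.
Cell spans 2° lon × 1° lat.
west 2.000, east 4.000.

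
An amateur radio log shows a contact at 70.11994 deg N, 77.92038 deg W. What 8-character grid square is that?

FQ10ac98

Offset from 180°W / 90°S: lon 102.07962°, lat 160.11994°.
Field: 102.07962/20 → 5 → F, 160.11994/10 → 16 → Q; chars FQ.
Square: 2.07962/2 → 1, 0.11994/1 → 0; chars 10.
Subsquare: 0.07962/0.0833333 → 0 → a, 0.11994/0.0416667 → 2 → c; chars ac.
Extended square: 0.07962/0.00833333 → 9, 0.03661/0.00416667 → 8; chars 98.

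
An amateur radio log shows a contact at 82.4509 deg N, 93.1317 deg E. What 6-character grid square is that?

Offset from 180°W / 90°S: lon 273.1317°, lat 172.4509°.
Field (20°×10°, letters A–R): 273.1317/20 → 13 → N, 172.4509/10 → 17 → R; chars NR.
Square (2°×1°, digits 0–9): 13.1317/2 → 6, 2.4509/1 → 2; chars 62.
Subsquare (5′×2.5′, letters a–x): 1.1317/0.0833333 → 13 → n, 0.4509/0.0416667 → 10 → k; chars nk.

NR62nk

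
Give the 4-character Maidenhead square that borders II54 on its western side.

II44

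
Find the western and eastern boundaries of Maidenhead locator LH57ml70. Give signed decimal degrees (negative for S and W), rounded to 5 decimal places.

51.05833, 51.06667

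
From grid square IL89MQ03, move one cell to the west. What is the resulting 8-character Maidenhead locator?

IL89lq93

Longitude extended square 0; −1 → -1, wraps to 9, carry into subsquare.
Longitude subsquare m = 12; −1 → 11 = l.
The latitude characters are unchanged.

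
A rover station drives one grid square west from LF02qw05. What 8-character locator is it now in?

LF02pw95

Longitude extended square 0; −1 → -1, wraps to 9, carry into subsquare.
Longitude subsquare q = 16; −1 → 15 = p.
The latitude characters are unchanged.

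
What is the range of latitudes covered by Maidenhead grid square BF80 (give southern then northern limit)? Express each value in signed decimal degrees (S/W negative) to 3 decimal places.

-40.000, -39.000

Field B=1, F=5: +1·20° lon, +5·10° lat → SW at lon -160°, lat -40°.
Square 8, 0: +8·2° lon, +0·1° lat → SW at lon -144°, lat -40°.
Cell spans 2° lon × 1° lat.
south -40.000, north -39.000.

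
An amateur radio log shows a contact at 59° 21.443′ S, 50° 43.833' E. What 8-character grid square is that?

LD50ip74

Shift to the Maidenhead origin (180°W, 90°S): lon 230.73055, lat 30.64262.
Field: lon ⌊230.73055/20⌋ = 11 → L; lat ⌊30.64262/10⌋ = 3 → D.
Square: lon ⌊10.73055/2⌋ = 5; lat ⌊0.64262/1⌋ = 0.
Subsquare: lon ⌊0.73055/0.0833333⌋ = 8 → i; lat ⌊0.64262/0.0416667⌋ = 15 → p.
Extended square: lon ⌊0.06388/0.00833333⌋ = 7; lat ⌊0.01762/0.00416667⌋ = 4.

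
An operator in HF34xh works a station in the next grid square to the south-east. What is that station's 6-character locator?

Longitude subsquare x = 23; +1 → 24, wraps to 0 = a, carry into square.
Longitude square 3; +1 → 4.
Latitude subsquare h = 7; −1 → 6 = g.

HF44ag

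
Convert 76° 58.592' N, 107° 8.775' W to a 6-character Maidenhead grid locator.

DQ66kx

Offset from 180°W / 90°S: lon 72.8538°, lat 166.9765°.
Field: 72.8538/20 → 3 → D, 166.9765/10 → 16 → Q; chars DQ.
Square: 12.8538/2 → 6, 6.9765/1 → 6; chars 66.
Subsquare: 0.8538/0.0833333 → 10 → k, 0.9765/0.0416667 → 23 → x; chars kx.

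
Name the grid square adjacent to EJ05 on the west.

Longitude square 0; −1 → -1, wraps to 9, carry into field.
Longitude field E = 4; −1 → 3 = D.
The latitude characters are unchanged.

DJ95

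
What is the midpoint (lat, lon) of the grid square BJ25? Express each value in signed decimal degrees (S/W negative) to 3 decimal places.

Field B=1, J=9: +1·20° lon, +9·10° lat → SW at lon -160°, lat 0°.
Square 2, 5: +2·2° lon, +5·1° lat → SW at lon -156°, lat 5°.
Cell spans 2° lon × 1° lat. Centre is SW corner plus half of each.
latitude 5.500, longitude -155.000.

5.500, -155.000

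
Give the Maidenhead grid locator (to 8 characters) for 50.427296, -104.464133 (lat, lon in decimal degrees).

DO70sk42

Offset from 180°W / 90°S: lon 75.53587°, lat 140.42730°.
Field: lon ⌊75.53587/20⌋ = 3 → D; lat ⌊140.42730/10⌋ = 14 → O.
Square: lon ⌊15.53587/2⌋ = 7; lat ⌊0.42730/1⌋ = 0.
Subsquare: lon ⌊1.53587/0.0833333⌋ = 18 → s; lat ⌊0.42730/0.0416667⌋ = 10 → k.
Extended square: lon ⌊0.03587/0.00833333⌋ = 4; lat ⌊0.01063/0.00416667⌋ = 2.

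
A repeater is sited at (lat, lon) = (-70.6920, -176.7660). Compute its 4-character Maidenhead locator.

AB19

Shift to the Maidenhead origin (180°W, 90°S): lon 3.23, lat 19.31.
Field: lon ⌊3.23/20⌋ = 0 → A; lat ⌊19.31/10⌋ = 1 → B.
Square: lon ⌊3.23/2⌋ = 1; lat ⌊9.31/1⌋ = 9.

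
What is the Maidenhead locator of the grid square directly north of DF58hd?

DF58he

Latitude subsquare d = 3; +1 → 4 = e.
The longitude characters are unchanged.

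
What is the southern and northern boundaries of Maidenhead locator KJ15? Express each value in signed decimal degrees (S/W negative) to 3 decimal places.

Field K=10, J=9: +10·20° lon, +9·10° lat → SW at lon 20°, lat 0°.
Square 1, 5: +1·2° lon, +5·1° lat → SW at lon 22°, lat 5°.
Cell spans 2° lon × 1° lat.
south 5.000, north 6.000.

5.000, 6.000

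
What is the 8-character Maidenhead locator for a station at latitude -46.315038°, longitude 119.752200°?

OE93vq04

Add 180° to longitude and 90° to latitude: 299.75220, 43.68496.
Field (20°×10°, letters A–R): 299.75220/20 → 14 → O, 43.68496/10 → 4 → E; chars OE.
Square (2°×1°, digits 0–9): 19.75220/2 → 9, 3.68496/1 → 3; chars 93.
Subsquare (5′×2.5′, letters a–x): 1.75220/0.0833333 → 21 → v, 0.68496/0.0416667 → 16 → q; chars vq.
Extended square (30″×15″, digits 0–9): 0.00220/0.00833333 → 0, 0.01830/0.00416667 → 4; chars 04.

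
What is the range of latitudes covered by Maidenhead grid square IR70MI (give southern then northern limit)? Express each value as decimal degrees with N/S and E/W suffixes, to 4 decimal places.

Field I=8, R=17: +8·20° lon, +17·10° lat → SW at lon -20°, lat 80°.
Square 7, 0: +7·2° lon, +0·1° lat → SW at lon -6°, lat 80°.
Subsquare m=12, i=8: +12·0.0833333° lon, +8·0.0416667° lat → SW at lon -5°, lat 80.3333°.
Cell spans 0.0833333° lon × 0.0416667° lat.
south 80.3333° N, north 80.3750° N.

80.3333° N, 80.3750° N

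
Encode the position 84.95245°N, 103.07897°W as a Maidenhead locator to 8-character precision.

DR84lw08

Add 180° to longitude and 90° to latitude: 76.92103, 174.95245.
Field: 76.92103/20 → 3 → D, 174.95245/10 → 17 → R; chars DR.
Square: 16.92103/2 → 8, 4.95245/1 → 4; chars 84.
Subsquare: 0.92103/0.0833333 → 11 → l, 0.95245/0.0416667 → 22 → w; chars lw.
Extended square: 0.00436/0.00833333 → 0, 0.03578/0.00416667 → 8; chars 08.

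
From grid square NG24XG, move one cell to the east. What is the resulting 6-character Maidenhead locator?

Longitude subsquare x = 23; +1 → 24, wraps to 0 = a, carry into square.
Longitude square 2; +1 → 3.
The latitude characters are unchanged.

NG34ag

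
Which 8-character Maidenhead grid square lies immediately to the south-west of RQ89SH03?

RQ89rh92

Longitude extended square 0; −1 → -1, wraps to 9, carry into subsquare.
Longitude subsquare s = 18; −1 → 17 = r.
Latitude extended square 3; −1 → 2.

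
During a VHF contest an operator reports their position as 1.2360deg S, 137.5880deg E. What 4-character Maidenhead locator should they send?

Add 180° to longitude and 90° to latitude: 317.59, 88.76.
Field (20°×10°, letters A–R): lon ⌊317.59/20⌋ = 15 → P; lat ⌊88.76/10⌋ = 8 → I.
Square (2°×1°, digits 0–9): lon ⌊17.59/2⌋ = 8; lat ⌊8.76/1⌋ = 8.

PI88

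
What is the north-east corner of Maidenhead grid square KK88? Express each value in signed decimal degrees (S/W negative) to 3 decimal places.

19.000, 38.000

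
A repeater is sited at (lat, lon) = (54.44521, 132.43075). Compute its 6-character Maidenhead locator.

PO64fk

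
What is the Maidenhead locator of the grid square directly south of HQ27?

HQ26

Latitude square 7; −1 → 6.
The longitude characters are unchanged.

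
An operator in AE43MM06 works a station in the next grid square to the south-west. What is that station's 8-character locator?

Longitude extended square 0; −1 → -1, wraps to 9, carry into subsquare.
Longitude subsquare m = 12; −1 → 11 = l.
Latitude extended square 6; −1 → 5.

AE43lm95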